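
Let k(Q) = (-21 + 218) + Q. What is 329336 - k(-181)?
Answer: 329320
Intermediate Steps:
k(Q) = 197 + Q
329336 - k(-181) = 329336 - (197 - 181) = 329336 - 1*16 = 329336 - 16 = 329320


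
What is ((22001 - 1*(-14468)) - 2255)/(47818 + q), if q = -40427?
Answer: 34214/7391 ≈ 4.6291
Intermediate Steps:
((22001 - 1*(-14468)) - 2255)/(47818 + q) = ((22001 - 1*(-14468)) - 2255)/(47818 - 40427) = ((22001 + 14468) - 2255)/7391 = (36469 - 2255)*(1/7391) = 34214*(1/7391) = 34214/7391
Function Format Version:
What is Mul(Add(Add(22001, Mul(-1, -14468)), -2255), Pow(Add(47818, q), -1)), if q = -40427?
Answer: Rational(34214, 7391) ≈ 4.6291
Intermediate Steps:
Mul(Add(Add(22001, Mul(-1, -14468)), -2255), Pow(Add(47818, q), -1)) = Mul(Add(Add(22001, Mul(-1, -14468)), -2255), Pow(Add(47818, -40427), -1)) = Mul(Add(Add(22001, 14468), -2255), Pow(7391, -1)) = Mul(Add(36469, -2255), Rational(1, 7391)) = Mul(34214, Rational(1, 7391)) = Rational(34214, 7391)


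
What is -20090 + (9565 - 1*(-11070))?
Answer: 545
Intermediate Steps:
-20090 + (9565 - 1*(-11070)) = -20090 + (9565 + 11070) = -20090 + 20635 = 545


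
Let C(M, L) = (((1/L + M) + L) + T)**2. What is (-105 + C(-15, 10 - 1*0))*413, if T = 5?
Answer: -4336087/100 ≈ -43361.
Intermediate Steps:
C(M, L) = (5 + L + M + 1/L)**2 (C(M, L) = (((1/L + M) + L) + 5)**2 = (((M + 1/L) + L) + 5)**2 = ((L + M + 1/L) + 5)**2 = (5 + L + M + 1/L)**2)
(-105 + C(-15, 10 - 1*0))*413 = (-105 + (1 + (10 - 1*0)**2 + 5*(10 - 1*0) + (10 - 1*0)*(-15))**2/(10 - 1*0)**2)*413 = (-105 + (1 + (10 + 0)**2 + 5*(10 + 0) + (10 + 0)*(-15))**2/(10 + 0)**2)*413 = (-105 + (1 + 10**2 + 5*10 + 10*(-15))**2/10**2)*413 = (-105 + (1 + 100 + 50 - 150)**2/100)*413 = (-105 + (1/100)*1**2)*413 = (-105 + (1/100)*1)*413 = (-105 + 1/100)*413 = -10499/100*413 = -4336087/100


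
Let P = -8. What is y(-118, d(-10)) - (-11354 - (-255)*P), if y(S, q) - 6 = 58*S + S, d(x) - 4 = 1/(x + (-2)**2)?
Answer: 6438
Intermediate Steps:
d(x) = 4 + 1/(4 + x) (d(x) = 4 + 1/(x + (-2)**2) = 4 + 1/(x + 4) = 4 + 1/(4 + x))
y(S, q) = 6 + 59*S (y(S, q) = 6 + (58*S + S) = 6 + 59*S)
y(-118, d(-10)) - (-11354 - (-255)*P) = (6 + 59*(-118)) - (-11354 - (-255)*(-8)) = (6 - 6962) - (-11354 - 1*2040) = -6956 - (-11354 - 2040) = -6956 - 1*(-13394) = -6956 + 13394 = 6438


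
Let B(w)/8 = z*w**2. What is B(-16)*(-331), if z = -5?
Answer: 3389440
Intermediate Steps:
B(w) = -40*w**2 (B(w) = 8*(-5*w**2) = -40*w**2)
B(-16)*(-331) = -40*(-16)**2*(-331) = -40*256*(-331) = -10240*(-331) = 3389440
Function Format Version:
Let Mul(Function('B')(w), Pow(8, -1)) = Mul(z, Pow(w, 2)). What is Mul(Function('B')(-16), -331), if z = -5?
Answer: 3389440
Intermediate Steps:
Function('B')(w) = Mul(-40, Pow(w, 2)) (Function('B')(w) = Mul(8, Mul(-5, Pow(w, 2))) = Mul(-40, Pow(w, 2)))
Mul(Function('B')(-16), -331) = Mul(Mul(-40, Pow(-16, 2)), -331) = Mul(Mul(-40, 256), -331) = Mul(-10240, -331) = 3389440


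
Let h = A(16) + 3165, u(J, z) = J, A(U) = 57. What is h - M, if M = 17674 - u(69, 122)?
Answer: -14383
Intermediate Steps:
M = 17605 (M = 17674 - 1*69 = 17674 - 69 = 17605)
h = 3222 (h = 57 + 3165 = 3222)
h - M = 3222 - 1*17605 = 3222 - 17605 = -14383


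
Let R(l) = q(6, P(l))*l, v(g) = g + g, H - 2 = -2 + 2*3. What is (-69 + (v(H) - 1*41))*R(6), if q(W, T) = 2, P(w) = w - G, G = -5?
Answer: -1176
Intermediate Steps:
H = 6 (H = 2 + (-2 + 2*3) = 2 + (-2 + 6) = 2 + 4 = 6)
P(w) = 5 + w (P(w) = w - 1*(-5) = w + 5 = 5 + w)
v(g) = 2*g
R(l) = 2*l
(-69 + (v(H) - 1*41))*R(6) = (-69 + (2*6 - 1*41))*(2*6) = (-69 + (12 - 41))*12 = (-69 - 29)*12 = -98*12 = -1176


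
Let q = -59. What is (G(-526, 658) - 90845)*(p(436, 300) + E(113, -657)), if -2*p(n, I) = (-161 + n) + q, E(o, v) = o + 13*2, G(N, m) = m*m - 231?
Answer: 10598528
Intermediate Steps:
G(N, m) = -231 + m² (G(N, m) = m² - 231 = -231 + m²)
E(o, v) = 26 + o (E(o, v) = o + 26 = 26 + o)
p(n, I) = 110 - n/2 (p(n, I) = -((-161 + n) - 59)/2 = -(-220 + n)/2 = 110 - n/2)
(G(-526, 658) - 90845)*(p(436, 300) + E(113, -657)) = ((-231 + 658²) - 90845)*((110 - ½*436) + (26 + 113)) = ((-231 + 432964) - 90845)*((110 - 218) + 139) = (432733 - 90845)*(-108 + 139) = 341888*31 = 10598528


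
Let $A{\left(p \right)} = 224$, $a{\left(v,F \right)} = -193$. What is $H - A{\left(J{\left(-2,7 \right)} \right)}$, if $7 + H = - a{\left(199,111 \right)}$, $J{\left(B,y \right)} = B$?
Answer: $-38$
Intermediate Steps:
$H = 186$ ($H = -7 - -193 = -7 + 193 = 186$)
$H - A{\left(J{\left(-2,7 \right)} \right)} = 186 - 224 = -38$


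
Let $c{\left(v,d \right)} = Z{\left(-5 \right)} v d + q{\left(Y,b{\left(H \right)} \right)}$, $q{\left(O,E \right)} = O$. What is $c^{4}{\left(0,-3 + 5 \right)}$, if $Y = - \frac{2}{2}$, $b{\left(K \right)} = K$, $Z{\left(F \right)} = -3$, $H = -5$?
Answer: $1$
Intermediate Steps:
$Y = -1$ ($Y = \left(-2\right) \frac{1}{2} = -1$)
$c{\left(v,d \right)} = -1 - 3 d v$ ($c{\left(v,d \right)} = - 3 v d - 1 = - 3 d v - 1 = -1 - 3 d v$)
$c^{4}{\left(0,-3 + 5 \right)} = \left(-1 - 3 \left(-3 + 5\right) 0\right)^{4} = \left(-1 - 6 \cdot 0\right)^{4} = \left(-1 + 0\right)^{4} = \left(-1\right)^{4} = 1$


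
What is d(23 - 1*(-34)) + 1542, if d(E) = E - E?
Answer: 1542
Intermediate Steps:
d(E) = 0
d(23 - 1*(-34)) + 1542 = 0 + 1542 = 1542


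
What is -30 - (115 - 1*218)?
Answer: 73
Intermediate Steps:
-30 - (115 - 1*218) = -30 - (115 - 218) = -30 - 1*(-103) = -30 + 103 = 73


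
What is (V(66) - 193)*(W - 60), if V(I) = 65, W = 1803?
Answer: -223104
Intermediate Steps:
(V(66) - 193)*(W - 60) = (65 - 193)*(1803 - 60) = -128*1743 = -223104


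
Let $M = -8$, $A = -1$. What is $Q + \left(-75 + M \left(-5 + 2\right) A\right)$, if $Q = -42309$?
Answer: $-42408$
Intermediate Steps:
$Q + \left(-75 + M \left(-5 + 2\right) A\right) = -42309 - \left(75 + 8 \left(-5 + 2\right) \left(-1\right)\right) = -42309 - \left(75 + 8 \left(\left(-3\right) \left(-1\right)\right)\right) = -42309 - 99 = -42408$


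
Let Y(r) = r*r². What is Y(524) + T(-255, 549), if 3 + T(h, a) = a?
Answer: 143878370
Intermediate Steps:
T(h, a) = -3 + a
Y(r) = r³
Y(524) + T(-255, 549) = 524³ + (-3 + 549) = 143877824 + 546 = 143878370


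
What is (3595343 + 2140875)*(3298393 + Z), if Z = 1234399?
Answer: 26001083060656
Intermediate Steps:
(3595343 + 2140875)*(3298393 + Z) = (3595343 + 2140875)*(3298393 + 1234399) = 5736218*4532792 = 26001083060656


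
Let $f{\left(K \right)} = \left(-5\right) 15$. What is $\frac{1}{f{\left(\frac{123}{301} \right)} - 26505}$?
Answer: $- \frac{1}{26580} \approx -3.7622 \cdot 10^{-5}$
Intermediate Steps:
$f{\left(K \right)} = -75$
$\frac{1}{f{\left(\frac{123}{301} \right)} - 26505} = \frac{1}{-75 - 26505} = \frac{1}{-26580} = - \frac{1}{26580}$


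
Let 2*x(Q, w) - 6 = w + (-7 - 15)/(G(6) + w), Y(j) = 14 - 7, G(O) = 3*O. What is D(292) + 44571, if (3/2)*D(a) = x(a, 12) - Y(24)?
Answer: 2005744/45 ≈ 44572.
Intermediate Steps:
Y(j) = 7
x(Q, w) = 3 + w/2 - 11/(18 + w) (x(Q, w) = 3 + (w + (-7 - 15)/(3*6 + w))/2 = 3 + (w - 22/(18 + w))/2 = 3 + (w/2 - 11/(18 + w)) = 3 + w/2 - 11/(18 + w))
D(a) = 49/45 (D(a) = 2*((86 + 12² + 24*12)/(2*(18 + 12)) - 1*7)/3 = 2*((½)*(86 + 144 + 288)/30 - 7)/3 = 2*((½)*(1/30)*518 - 7)/3 = 2*(259/30 - 7)/3 = (⅔)*(49/30) = 49/45)
D(292) + 44571 = 49/45 + 44571 = 2005744/45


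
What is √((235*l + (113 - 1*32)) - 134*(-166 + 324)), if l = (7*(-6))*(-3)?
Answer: √8519 ≈ 92.298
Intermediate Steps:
l = 126 (l = -42*(-3) = 126)
√((235*l + (113 - 1*32)) - 134*(-166 + 324)) = √((235*126 + (113 - 1*32)) - 134*(-166 + 324)) = √((29610 + (113 - 32)) - 134*158) = √((29610 + 81) - 21172) = √(29691 - 21172) = √8519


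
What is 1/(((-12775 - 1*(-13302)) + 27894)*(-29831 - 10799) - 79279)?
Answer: -1/1154824509 ≈ -8.6593e-10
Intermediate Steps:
1/(((-12775 - 1*(-13302)) + 27894)*(-29831 - 10799) - 79279) = 1/(((-12775 + 13302) + 27894)*(-40630) - 79279) = 1/((527 + 27894)*(-40630) - 79279) = 1/(28421*(-40630) - 79279) = 1/(-1154745230 - 79279) = 1/(-1154824509) = -1/1154824509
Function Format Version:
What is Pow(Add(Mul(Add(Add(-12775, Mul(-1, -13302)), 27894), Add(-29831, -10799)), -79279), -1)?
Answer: Rational(-1, 1154824509) ≈ -8.6593e-10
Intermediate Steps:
Pow(Add(Mul(Add(Add(-12775, Mul(-1, -13302)), 27894), Add(-29831, -10799)), -79279), -1) = Pow(Add(Mul(Add(Add(-12775, 13302), 27894), -40630), -79279), -1) = Pow(Add(Mul(Add(527, 27894), -40630), -79279), -1) = Pow(Add(Mul(28421, -40630), -79279), -1) = Pow(Add(-1154745230, -79279), -1) = Pow(-1154824509, -1) = Rational(-1, 1154824509)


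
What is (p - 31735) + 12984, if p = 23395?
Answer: 4644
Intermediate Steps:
(p - 31735) + 12984 = (23395 - 31735) + 12984 = -8340 + 12984 = 4644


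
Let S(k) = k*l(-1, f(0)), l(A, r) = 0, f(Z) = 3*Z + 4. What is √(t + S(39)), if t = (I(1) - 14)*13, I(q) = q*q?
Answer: 13*I ≈ 13.0*I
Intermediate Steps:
f(Z) = 4 + 3*Z
I(q) = q²
t = -169 (t = (1² - 14)*13 = (1 - 14)*13 = -13*13 = -169)
S(k) = 0 (S(k) = k*0 = 0)
√(t + S(39)) = √(-169 + 0) = √(-169) = 13*I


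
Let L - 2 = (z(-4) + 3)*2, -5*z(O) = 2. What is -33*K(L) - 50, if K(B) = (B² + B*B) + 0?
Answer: -86786/25 ≈ -3471.4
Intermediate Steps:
z(O) = -⅖ (z(O) = -⅕*2 = -⅖)
L = 36/5 (L = 2 + (-⅖ + 3)*2 = 2 + (13/5)*2 = 2 + 26/5 = 36/5 ≈ 7.2000)
K(B) = 2*B² (K(B) = (B² + B²) + 0 = 2*B² + 0 = 2*B²)
-33*K(L) - 50 = -66*(36/5)² - 50 = -66*1296/25 - 50 = -33*2592/25 - 50 = -85536/25 - 50 = -86786/25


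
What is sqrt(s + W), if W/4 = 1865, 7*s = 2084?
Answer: 4*sqrt(23758)/7 ≈ 88.078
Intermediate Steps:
s = 2084/7 (s = (1/7)*2084 = 2084/7 ≈ 297.71)
W = 7460 (W = 4*1865 = 7460)
sqrt(s + W) = sqrt(2084/7 + 7460) = sqrt(54304/7) = 4*sqrt(23758)/7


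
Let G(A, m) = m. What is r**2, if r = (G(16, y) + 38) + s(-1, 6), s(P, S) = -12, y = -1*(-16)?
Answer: 1764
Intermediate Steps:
y = 16
r = 42 (r = (16 + 38) - 12 = 54 - 12 = 42)
r**2 = 42**2 = 1764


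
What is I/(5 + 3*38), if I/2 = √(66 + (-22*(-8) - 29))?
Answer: 2*√213/119 ≈ 0.24529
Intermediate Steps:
I = 2*√213 (I = 2*√(66 + (-22*(-8) - 29)) = 2*√(66 + (176 - 29)) = 2*√(66 + 147) = 2*√213 ≈ 29.189)
I/(5 + 3*38) = (2*√213)/(5 + 3*38) = (2*√213)/(5 + 114) = (2*√213)/119 = (2*√213)*(1/119) = 2*√213/119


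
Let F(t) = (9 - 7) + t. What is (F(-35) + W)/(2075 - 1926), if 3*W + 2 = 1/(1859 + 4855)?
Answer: -678113/3001158 ≈ -0.22595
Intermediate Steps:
F(t) = 2 + t
W = -13427/20142 (W = -⅔ + 1/(3*(1859 + 4855)) = -⅔ + (⅓)/6714 = -⅔ + (⅓)*(1/6714) = -⅔ + 1/20142 = -13427/20142 ≈ -0.66662)
(F(-35) + W)/(2075 - 1926) = ((2 - 35) - 13427/20142)/(2075 - 1926) = (-33 - 13427/20142)/149 = -678113/20142*1/149 = -678113/3001158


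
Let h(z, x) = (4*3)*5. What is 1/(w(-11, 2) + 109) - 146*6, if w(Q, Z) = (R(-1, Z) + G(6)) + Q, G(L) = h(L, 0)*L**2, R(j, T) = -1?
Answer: -1977131/2257 ≈ -876.00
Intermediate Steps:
h(z, x) = 60 (h(z, x) = 12*5 = 60)
G(L) = 60*L**2
w(Q, Z) = 2159 + Q (w(Q, Z) = (-1 + 60*6**2) + Q = (-1 + 60*36) + Q = (-1 + 2160) + Q = 2159 + Q)
1/(w(-11, 2) + 109) - 146*6 = 1/((2159 - 11) + 109) - 146*6 = 1/(2148 + 109) - 876 = 1/2257 - 876 = -1977131/2257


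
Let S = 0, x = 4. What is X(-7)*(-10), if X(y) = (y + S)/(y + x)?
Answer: -70/3 ≈ -23.333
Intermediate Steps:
X(y) = y/(4 + y) (X(y) = (y + 0)/(y + 4) = y/(4 + y))
X(-7)*(-10) = -7/(4 - 7)*(-10) = -7/(-3)*(-10) = -7*(-⅓)*(-10) = (7/3)*(-10) = -70/3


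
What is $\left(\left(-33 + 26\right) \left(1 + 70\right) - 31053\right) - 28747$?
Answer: $-60297$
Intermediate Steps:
$\left(\left(-33 + 26\right) \left(1 + 70\right) - 31053\right) - 28747 = \left(\left(-7\right) 71 - 31053\right) - 28747 = \left(-497 - 31053\right) - 28747 = -31550 - 28747 = -60297$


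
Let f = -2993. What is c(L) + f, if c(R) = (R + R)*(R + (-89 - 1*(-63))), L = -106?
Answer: 24991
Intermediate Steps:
c(R) = 2*R*(-26 + R) (c(R) = (2*R)*(R + (-89 + 63)) = (2*R)*(R - 26) = (2*R)*(-26 + R) = 2*R*(-26 + R))
c(L) + f = 2*(-106)*(-26 - 106) - 2993 = 2*(-106)*(-132) - 2993 = 27984 - 2993 = 24991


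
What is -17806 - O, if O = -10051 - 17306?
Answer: 9551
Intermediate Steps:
O = -27357
-17806 - O = -17806 - 1*(-27357) = -17806 + 27357 = 9551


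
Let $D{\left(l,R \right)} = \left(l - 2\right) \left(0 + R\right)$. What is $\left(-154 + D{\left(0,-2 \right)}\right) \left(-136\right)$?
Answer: $20400$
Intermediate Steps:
$D{\left(l,R \right)} = R \left(-2 + l\right)$ ($D{\left(l,R \right)} = \left(-2 + l\right) R = R \left(-2 + l\right)$)
$\left(-154 + D{\left(0,-2 \right)}\right) \left(-136\right) = \left(-154 - 2 \left(-2 + 0\right)\right) \left(-136\right) = \left(-154 - -4\right) \left(-136\right) = \left(-154 + 4\right) \left(-136\right) = \left(-150\right) \left(-136\right) = 20400$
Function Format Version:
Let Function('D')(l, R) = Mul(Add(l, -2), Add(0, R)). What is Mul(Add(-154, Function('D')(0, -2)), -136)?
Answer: 20400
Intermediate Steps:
Function('D')(l, R) = Mul(R, Add(-2, l)) (Function('D')(l, R) = Mul(Add(-2, l), R) = Mul(R, Add(-2, l)))
Mul(Add(-154, Function('D')(0, -2)), -136) = Mul(Add(-154, Mul(-2, Add(-2, 0))), -136) = Mul(Add(-154, Mul(-2, -2)), -136) = Mul(Add(-154, 4), -136) = Mul(-150, -136) = 20400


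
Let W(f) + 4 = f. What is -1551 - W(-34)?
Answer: -1513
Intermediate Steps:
W(f) = -4 + f
-1551 - W(-34) = -1551 - (-4 - 34) = -1551 - 1*(-38) = -1551 + 38 = -1513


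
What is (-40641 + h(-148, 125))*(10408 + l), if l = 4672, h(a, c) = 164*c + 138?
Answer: -301645240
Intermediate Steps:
h(a, c) = 138 + 164*c
(-40641 + h(-148, 125))*(10408 + l) = (-40641 + (138 + 164*125))*(10408 + 4672) = (-40641 + (138 + 20500))*15080 = (-40641 + 20638)*15080 = -20003*15080 = -301645240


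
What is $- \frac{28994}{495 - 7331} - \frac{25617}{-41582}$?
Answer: $\frac{172593290}{35531819} \approx 4.8574$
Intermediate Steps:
$- \frac{28994}{495 - 7331} - \frac{25617}{-41582} = - \frac{28994}{495 - 7331} - - \frac{25617}{41582} = - \frac{28994}{-6836} + \frac{25617}{41582} = \left(-28994\right) \left(- \frac{1}{6836}\right) + \frac{25617}{41582} = \frac{14497}{3418} + \frac{25617}{41582} = \frac{172593290}{35531819}$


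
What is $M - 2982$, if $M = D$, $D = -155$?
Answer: $-3137$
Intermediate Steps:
$M = -155$
$M - 2982 = -155 - 2982 = -3137$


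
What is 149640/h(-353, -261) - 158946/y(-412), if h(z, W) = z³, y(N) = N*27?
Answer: 1164981575147/81551855358 ≈ 14.285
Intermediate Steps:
y(N) = 27*N
149640/h(-353, -261) - 158946/y(-412) = 149640/((-353)³) - 158946/(27*(-412)) = 149640/(-43986977) - 158946/(-11124) = 149640*(-1/43986977) - 158946*(-1/11124) = -149640/43986977 + 26491/1854 = 1164981575147/81551855358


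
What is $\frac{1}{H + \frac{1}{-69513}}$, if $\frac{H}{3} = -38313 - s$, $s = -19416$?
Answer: $- \frac{69513}{3940761484} \approx -1.7639 \cdot 10^{-5}$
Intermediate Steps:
$H = -56691$ ($H = 3 \left(-38313 - -19416\right) = 3 \left(-38313 + 19416\right) = 3 \left(-18897\right) = -56691$)
$\frac{1}{H + \frac{1}{-69513}} = \frac{1}{-56691 + \frac{1}{-69513}} = \frac{1}{-56691 - \frac{1}{69513}} = \frac{1}{- \frac{3940761484}{69513}} = - \frac{69513}{3940761484}$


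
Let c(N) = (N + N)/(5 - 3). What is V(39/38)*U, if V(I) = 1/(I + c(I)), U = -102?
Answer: -646/13 ≈ -49.692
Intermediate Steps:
c(N) = N (c(N) = (2*N)/2 = (2*N)*(1/2) = N)
V(I) = 1/(2*I) (V(I) = 1/(I + I) = 1/(2*I))
V(39/38)*U = (1/(2*((39/38))))*(-102) = (1/(2*((39*(1/38)))))*(-102) = (1/(2*(39/38)))*(-102) = ((1/2)*(38/39))*(-102) = (19/39)*(-102) = -646/13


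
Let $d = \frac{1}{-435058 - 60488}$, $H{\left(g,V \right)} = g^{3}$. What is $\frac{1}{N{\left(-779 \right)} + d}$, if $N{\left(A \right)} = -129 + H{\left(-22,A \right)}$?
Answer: $- \frac{495546}{5340499243} \approx -9.279 \cdot 10^{-5}$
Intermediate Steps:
$N{\left(A \right)} = -10777$ ($N{\left(A \right)} = -129 + \left(-22\right)^{3} = -129 - 10648 = -10777$)
$d = - \frac{1}{495546}$ ($d = \frac{1}{-495546} = - \frac{1}{495546} \approx -2.018 \cdot 10^{-6}$)
$\frac{1}{N{\left(-779 \right)} + d} = \frac{1}{-10777 - \frac{1}{495546}} = \frac{1}{- \frac{5340499243}{495546}} = - \frac{495546}{5340499243}$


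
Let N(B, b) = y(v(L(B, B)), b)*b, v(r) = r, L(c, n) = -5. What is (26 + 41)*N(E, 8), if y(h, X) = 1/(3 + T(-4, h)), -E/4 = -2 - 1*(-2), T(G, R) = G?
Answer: -536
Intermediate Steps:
E = 0 (E = -4*(-2 - 1*(-2)) = -4*(-2 + 2) = -4*0 = 0)
y(h, X) = -1 (y(h, X) = 1/(3 - 4) = 1/(-1) = -1)
N(B, b) = -b
(26 + 41)*N(E, 8) = (26 + 41)*(-1*8) = 67*(-8) = -536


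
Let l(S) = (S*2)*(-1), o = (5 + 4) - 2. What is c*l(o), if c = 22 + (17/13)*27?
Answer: -10430/13 ≈ -802.31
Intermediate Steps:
o = 7 (o = 9 - 2 = 7)
l(S) = -2*S (l(S) = (2*S)*(-1) = -2*S)
c = 745/13 (c = 22 + (17*(1/13))*27 = 22 + (17/13)*27 = 22 + 459/13 = 745/13 ≈ 57.308)
c*l(o) = 745*(-2*7)/13 = (745/13)*(-14) = -10430/13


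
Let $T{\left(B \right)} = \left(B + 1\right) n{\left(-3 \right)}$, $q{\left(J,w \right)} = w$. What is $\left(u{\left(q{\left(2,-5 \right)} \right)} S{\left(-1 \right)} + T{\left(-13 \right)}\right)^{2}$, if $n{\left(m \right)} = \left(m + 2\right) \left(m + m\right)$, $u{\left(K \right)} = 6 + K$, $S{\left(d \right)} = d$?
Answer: $5329$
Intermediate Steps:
$n{\left(m \right)} = 2 m \left(2 + m\right)$ ($n{\left(m \right)} = \left(2 + m\right) 2 m = 2 m \left(2 + m\right)$)
$T{\left(B \right)} = 6 + 6 B$ ($T{\left(B \right)} = \left(B + 1\right) 2 \left(-3\right) \left(2 - 3\right) = \left(1 + B\right) 2 \left(-3\right) \left(-1\right) = \left(1 + B\right) 6 = 6 + 6 B$)
$\left(u{\left(q{\left(2,-5 \right)} \right)} S{\left(-1 \right)} + T{\left(-13 \right)}\right)^{2} = \left(\left(6 - 5\right) \left(-1\right) + \left(6 + 6 \left(-13\right)\right)\right)^{2} = \left(1 \left(-1\right) + \left(6 - 78\right)\right)^{2} = \left(-1 - 72\right)^{2} = \left(-73\right)^{2} = 5329$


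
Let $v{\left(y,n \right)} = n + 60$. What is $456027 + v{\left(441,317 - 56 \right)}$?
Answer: $456348$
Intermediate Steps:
$v{\left(y,n \right)} = 60 + n$
$456027 + v{\left(441,317 - 56 \right)} = 456027 + \left(60 + \left(317 - 56\right)\right) = 456027 + \left(60 + 261\right) = 456027 + 321 = 456348$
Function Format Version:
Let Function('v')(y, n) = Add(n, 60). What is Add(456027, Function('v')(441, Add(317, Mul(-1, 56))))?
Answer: 456348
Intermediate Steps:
Function('v')(y, n) = Add(60, n)
Add(456027, Function('v')(441, Add(317, Mul(-1, 56)))) = Add(456027, Add(60, Add(317, Mul(-1, 56)))) = Add(456027, Add(60, Add(317, -56))) = Add(456027, Add(60, 261)) = Add(456027, 321) = 456348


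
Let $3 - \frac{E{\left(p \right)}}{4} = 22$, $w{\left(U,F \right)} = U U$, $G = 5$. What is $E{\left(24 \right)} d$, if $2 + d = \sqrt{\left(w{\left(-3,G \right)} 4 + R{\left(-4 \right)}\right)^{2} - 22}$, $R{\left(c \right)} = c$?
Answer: $152 - 76 \sqrt{1002} \approx -2253.7$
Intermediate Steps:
$w{\left(U,F \right)} = U^{2}$
$E{\left(p \right)} = -76$ ($E{\left(p \right)} = 12 - 88 = -76$)
$d = -2 + \sqrt{1002}$ ($d = -2 + \sqrt{\left(\left(-3\right)^{2} \cdot 4 - 4\right)^{2} - 22} = -2 + \sqrt{\left(9 \cdot 4 - 4\right)^{2} - 22} = -2 + \sqrt{\left(36 - 4\right)^{2} - 22} = -2 + \sqrt{32^{2} - 22} = -2 + \sqrt{1024 - 22} = -2 + \sqrt{1002} \approx 29.654$)
$E{\left(24 \right)} d = - 76 \left(-2 + \sqrt{1002}\right) = 152 - 76 \sqrt{1002}$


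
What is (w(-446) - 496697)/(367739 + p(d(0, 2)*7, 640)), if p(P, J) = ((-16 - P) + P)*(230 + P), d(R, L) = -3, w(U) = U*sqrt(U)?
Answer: -496697/364395 - 446*I*sqrt(446)/364395 ≈ -1.3631 - 0.025848*I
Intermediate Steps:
w(U) = U**(3/2)
p(P, J) = -3680 - 16*P (p(P, J) = -16*(230 + P) = -3680 - 16*P)
(w(-446) - 496697)/(367739 + p(d(0, 2)*7, 640)) = ((-446)**(3/2) - 496697)/(367739 + (-3680 - (-48)*7)) = (-446*I*sqrt(446) - 496697)/(367739 + (-3680 - 16*(-21))) = (-496697 - 446*I*sqrt(446))/(367739 + (-3680 + 336)) = (-496697 - 446*I*sqrt(446))/(367739 - 3344) = (-496697 - 446*I*sqrt(446))/364395 = (-496697 - 446*I*sqrt(446))*(1/364395) = -496697/364395 - 446*I*sqrt(446)/364395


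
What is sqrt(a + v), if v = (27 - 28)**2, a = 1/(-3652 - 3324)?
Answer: 15*sqrt(3379)/872 ≈ 0.99993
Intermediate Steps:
a = -1/6976 (a = 1/(-6976) = -1/6976 ≈ -0.00014335)
v = 1 (v = (-1)**2 = 1)
sqrt(a + v) = sqrt(-1/6976 + 1) = sqrt(6975/6976) = 15*sqrt(3379)/872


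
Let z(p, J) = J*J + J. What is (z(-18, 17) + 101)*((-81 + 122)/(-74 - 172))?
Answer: -407/6 ≈ -67.833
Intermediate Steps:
z(p, J) = J + J² (z(p, J) = J² + J = J + J²)
(z(-18, 17) + 101)*((-81 + 122)/(-74 - 172)) = (17*(1 + 17) + 101)*((-81 + 122)/(-74 - 172)) = (17*18 + 101)*(41/(-246)) = (306 + 101)*(41*(-1/246)) = 407*(-⅙) = -407/6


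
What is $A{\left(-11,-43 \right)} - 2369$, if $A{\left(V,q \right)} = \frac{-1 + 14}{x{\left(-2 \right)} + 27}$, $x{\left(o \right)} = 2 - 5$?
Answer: $- \frac{56843}{24} \approx -2368.5$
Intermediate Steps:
$x{\left(o \right)} = -3$
$A{\left(V,q \right)} = \frac{13}{24}$ ($A{\left(V,q \right)} = \frac{-1 + 14}{-3 + 27} = \frac{13}{24}$)
$A{\left(-11,-43 \right)} - 2369 = \frac{13}{24} - 2369 = - \frac{56843}{24}$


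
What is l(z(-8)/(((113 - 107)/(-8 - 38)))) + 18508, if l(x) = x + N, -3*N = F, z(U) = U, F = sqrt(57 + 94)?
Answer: 55708/3 - sqrt(151)/3 ≈ 18565.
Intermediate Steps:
F = sqrt(151) ≈ 12.288
N = -sqrt(151)/3 ≈ -4.0961
l(x) = x - sqrt(151)/3
l(z(-8)/(((113 - 107)/(-8 - 38)))) + 18508 = (-8*(-8 - 38)/(113 - 107) - sqrt(151)/3) + 18508 = (-8/(6/(-46)) - sqrt(151)/3) + 18508 = (-8/(6*(-1/46)) - sqrt(151)/3) + 18508 = (-8/(-3/23) - sqrt(151)/3) + 18508 = (-8*(-23/3) - sqrt(151)/3) + 18508 = (184/3 - sqrt(151)/3) + 18508 = 55708/3 - sqrt(151)/3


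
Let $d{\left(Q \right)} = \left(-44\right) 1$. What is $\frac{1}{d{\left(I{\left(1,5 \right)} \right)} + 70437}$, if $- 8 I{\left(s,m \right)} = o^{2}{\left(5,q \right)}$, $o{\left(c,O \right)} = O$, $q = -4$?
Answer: $\frac{1}{70393} \approx 1.4206 \cdot 10^{-5}$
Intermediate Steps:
$I{\left(s,m \right)} = -2$ ($I{\left(s,m \right)} = - \frac{\left(-4\right)^{2}}{8} = \left(- \frac{1}{8}\right) 16 = -2$)
$d{\left(Q \right)} = -44$
$\frac{1}{d{\left(I{\left(1,5 \right)} \right)} + 70437} = \frac{1}{-44 + 70437} = \frac{1}{70393}$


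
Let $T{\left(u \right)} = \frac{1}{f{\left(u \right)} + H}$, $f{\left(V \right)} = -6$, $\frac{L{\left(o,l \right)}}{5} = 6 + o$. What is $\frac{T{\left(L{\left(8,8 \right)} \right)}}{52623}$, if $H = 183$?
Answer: $\frac{1}{9314271} \approx 1.0736 \cdot 10^{-7}$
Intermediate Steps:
$L{\left(o,l \right)} = 30 + 5 o$ ($L{\left(o,l \right)} = 5 \left(6 + o\right) = 30 + 5 o$)
$T{\left(u \right)} = \frac{1}{177}$ ($T{\left(u \right)} = \frac{1}{-6 + 183} = \frac{1}{177}$)
$\frac{T{\left(L{\left(8,8 \right)} \right)}}{52623} = \frac{1}{177 \cdot 52623} = \frac{1}{177} \cdot \frac{1}{52623} = \frac{1}{9314271}$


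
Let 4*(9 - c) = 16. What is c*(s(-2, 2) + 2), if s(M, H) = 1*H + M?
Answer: 10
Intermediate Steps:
c = 5 (c = 9 - ¼*16 = 9 - 4 = 5)
s(M, H) = H + M
c*(s(-2, 2) + 2) = 5*((2 - 2) + 2) = 5*(0 + 2) = 5*2 = 10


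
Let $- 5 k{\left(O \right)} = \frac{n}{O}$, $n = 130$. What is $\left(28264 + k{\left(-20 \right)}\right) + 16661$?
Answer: $\frac{449263}{10} \approx 44926.0$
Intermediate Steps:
$k{\left(O \right)} = - \frac{26}{O}$ ($k{\left(O \right)} = - \frac{130 \frac{1}{O}}{5} = - \frac{26}{O}$)
$\left(28264 + k{\left(-20 \right)}\right) + 16661 = \left(28264 - \frac{26}{-20}\right) + 16661 = \left(28264 - - \frac{13}{10}\right) + 16661 = \left(28264 + \frac{13}{10}\right) + 16661 = \frac{282653}{10} + 16661 = \frac{449263}{10}$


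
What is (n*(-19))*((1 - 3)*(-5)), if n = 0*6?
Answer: 0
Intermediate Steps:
n = 0
(n*(-19))*((1 - 3)*(-5)) = (0*(-19))*((1 - 3)*(-5)) = 0*(-2*(-5)) = 0*10 = 0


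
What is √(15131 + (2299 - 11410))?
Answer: 2*√1505 ≈ 77.589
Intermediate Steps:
√(15131 + (2299 - 11410)) = √(15131 - 9111) = √6020 = 2*√1505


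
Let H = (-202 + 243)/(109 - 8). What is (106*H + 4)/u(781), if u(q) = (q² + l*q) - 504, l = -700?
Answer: 250/333603 ≈ 0.00074939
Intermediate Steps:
H = 41/101 ≈ 0.40594
u(q) = -504 + q² - 700*q (u(q) = (q² - 700*q) - 504 = -504 + q² - 700*q)
(106*H + 4)/u(781) = (106*(41/101) + 4)/(-504 + 781² - 700*781) = (4346/101 + 4)/(-504 + 609961 - 546700) = (4750/101)/62757 = (4750/101)*(1/62757) = 250/333603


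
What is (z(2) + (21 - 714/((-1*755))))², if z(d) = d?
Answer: 326850241/570025 ≈ 573.40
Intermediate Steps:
(z(2) + (21 - 714/((-1*755))))² = (2 + (21 - 714/((-1*755))))² = (2 + (21 - 714/(-755)))² = (2 + (21 - 714*(-1)/755))² = (2 + (21 - 1*(-714/755)))² = (2 + (21 + 714/755))² = (2 + 16569/755)² = (18079/755)² = 326850241/570025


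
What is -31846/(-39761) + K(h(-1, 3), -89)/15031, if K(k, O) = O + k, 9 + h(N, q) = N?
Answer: 474740887/597647591 ≈ 0.79435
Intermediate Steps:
h(N, q) = -9 + N
-31846/(-39761) + K(h(-1, 3), -89)/15031 = -31846/(-39761) + (-89 + (-9 - 1))/15031 = -31846*(-1/39761) + (-89 - 10)*(1/15031) = 31846/39761 - 99*1/15031 = 31846/39761 - 99/15031 = 474740887/597647591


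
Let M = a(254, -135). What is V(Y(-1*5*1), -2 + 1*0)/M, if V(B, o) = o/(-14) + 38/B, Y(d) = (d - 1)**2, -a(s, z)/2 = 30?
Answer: -151/7560 ≈ -0.019974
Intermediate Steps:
a(s, z) = -60 (a(s, z) = -2*30 = -60)
M = -60
Y(d) = (-1 + d)**2
V(B, o) = 38/B - o/14 (V(B, o) = o*(-1/14) + 38/B = -o/14 + 38/B = 38/B - o/14)
V(Y(-1*5*1), -2 + 1*0)/M = (38/((-1 - 1*5*1)**2) - (-2 + 1*0)/14)/(-60) = (38/((-1 - 5*1)**2) - (-2 + 0)/14)*(-1/60) = (38/((-1 - 5)**2) - 1/14*(-2))*(-1/60) = (38/((-6)**2) + 1/7)*(-1/60) = (38/36 + 1/7)*(-1/60) = (38*(1/36) + 1/7)*(-1/60) = (19/18 + 1/7)*(-1/60) = (151/126)*(-1/60) = -151/7560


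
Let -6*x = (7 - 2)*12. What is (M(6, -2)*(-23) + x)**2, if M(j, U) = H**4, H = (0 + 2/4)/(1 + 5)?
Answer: 43007708689/429981696 ≈ 100.02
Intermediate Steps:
H = 1/12 (H = (0 + 2*(1/4))/6 = (0 + 1/2)*(1/6) = (1/2)*(1/6) = 1/12 ≈ 0.083333)
M(j, U) = 1/20736 (M(j, U) = (1/12)**4 = 1/20736)
x = -10 (x = -(7 - 2)*12/6 = -5*12/6 = -1/6*60 = -10)
(M(6, -2)*(-23) + x)**2 = ((1/20736)*(-23) - 10)**2 = (-23/20736 - 10)**2 = (-207383/20736)**2 = 43007708689/429981696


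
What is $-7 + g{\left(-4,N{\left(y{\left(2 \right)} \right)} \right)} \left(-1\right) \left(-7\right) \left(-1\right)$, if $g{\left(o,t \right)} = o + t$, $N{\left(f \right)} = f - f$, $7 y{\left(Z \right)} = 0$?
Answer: $21$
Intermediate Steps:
$y{\left(Z \right)} = 0$ ($y{\left(Z \right)} = \frac{1}{7} \cdot 0 = 0$)
$N{\left(f \right)} = 0$
$-7 + g{\left(-4,N{\left(y{\left(2 \right)} \right)} \right)} \left(-1\right) \left(-7\right) \left(-1\right) = -7 + \left(-4 + 0\right) \left(-1\right) \left(-7\right) \left(-1\right) = -7 - 4 \cdot 7 \left(-1\right) = -7 - -28 = -7 + 28 = 21$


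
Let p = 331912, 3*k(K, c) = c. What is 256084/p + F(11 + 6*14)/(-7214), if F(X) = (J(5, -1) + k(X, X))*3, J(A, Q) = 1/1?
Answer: 226857825/299301646 ≈ 0.75796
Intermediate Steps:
J(A, Q) = 1
k(K, c) = c/3
F(X) = 3 + X (F(X) = (1 + X/3)*3 = 3 + X)
256084/p + F(11 + 6*14)/(-7214) = 256084/331912 + (3 + (11 + 6*14))/(-7214) = 256084*(1/331912) + (3 + (11 + 84))*(-1/7214) = 64021/82978 + (3 + 95)*(-1/7214) = 64021/82978 + 98*(-1/7214) = 64021/82978 - 49/3607 = 226857825/299301646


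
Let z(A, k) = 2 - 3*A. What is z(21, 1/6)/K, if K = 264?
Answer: -61/264 ≈ -0.23106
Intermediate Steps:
z(21, 1/6)/K = (2 - 3*21)/264 = (2 - 63)*(1/264) = -61*1/264 = -61/264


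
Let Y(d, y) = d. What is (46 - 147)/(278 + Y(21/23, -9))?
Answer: -2323/6415 ≈ -0.36212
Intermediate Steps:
(46 - 147)/(278 + Y(21/23, -9)) = (46 - 147)/(278 + 21/23) = -101/(278 + 21*(1/23)) = -101/(278 + 21/23) = -101/6415/23 = -101*23/6415 = -2323/6415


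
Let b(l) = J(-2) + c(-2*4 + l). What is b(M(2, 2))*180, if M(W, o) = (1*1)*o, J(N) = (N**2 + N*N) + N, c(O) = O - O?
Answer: 1080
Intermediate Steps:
c(O) = 0
J(N) = N + 2*N**2 (J(N) = (N**2 + N**2) + N = 2*N**2 + N = N + 2*N**2)
M(W, o) = o (M(W, o) = 1*o = o)
b(l) = 6 (b(l) = -2*(1 + 2*(-2)) + 0 = -2*(1 - 4) + 0 = -2*(-3) + 0 = 6 + 0 = 6)
b(M(2, 2))*180 = 6*180 = 1080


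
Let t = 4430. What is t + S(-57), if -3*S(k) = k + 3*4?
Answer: 4445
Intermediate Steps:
S(k) = -4 - k/3 (S(k) = -(k + 3*4)/3 = -(k + 12)/3 = -(12 + k)/3 = -4 - k/3)
t + S(-57) = 4430 + (-4 - ⅓*(-57)) = 4430 + (-4 + 19) = 4430 + 15 = 4445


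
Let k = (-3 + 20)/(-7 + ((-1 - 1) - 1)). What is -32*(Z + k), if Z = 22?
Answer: -3248/5 ≈ -649.60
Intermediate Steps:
k = -17/10 (k = 17/(-7 + (-2 - 1)) = 17/(-7 - 3) = 17/(-10) = 17*(-⅒) = -17/10 ≈ -1.7000)
-32*(Z + k) = -32*(22 - 17/10) = -32*203/10 = -3248/5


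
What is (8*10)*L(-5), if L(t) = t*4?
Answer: -1600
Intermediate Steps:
L(t) = 4*t
(8*10)*L(-5) = (8*10)*(4*(-5)) = 80*(-20) = -1600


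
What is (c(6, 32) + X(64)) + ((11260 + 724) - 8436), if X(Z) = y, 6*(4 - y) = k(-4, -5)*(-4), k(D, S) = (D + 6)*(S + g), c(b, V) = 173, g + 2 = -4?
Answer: 11131/3 ≈ 3710.3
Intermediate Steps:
g = -6 (g = -2 - 4 = -6)
k(D, S) = (-6 + S)*(6 + D) (k(D, S) = (D + 6)*(S - 6) = (6 + D)*(-6 + S) = (-6 + S)*(6 + D))
y = -32/3 (y = 4 - (-36 - 6*(-4) + 6*(-5) - 4*(-5))*(-4)/6 = 4 - (-36 + 24 - 30 + 20)*(-4)/6 = 4 - (-11)*(-4)/3 = 4 - ⅙*88 = 4 - 44/3 = -32/3 ≈ -10.667)
X(Z) = -32/3
(c(6, 32) + X(64)) + ((11260 + 724) - 8436) = (173 - 32/3) + ((11260 + 724) - 8436) = 487/3 + (11984 - 8436) = 487/3 + 3548 = 11131/3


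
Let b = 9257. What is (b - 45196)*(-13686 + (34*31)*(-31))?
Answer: 1666132040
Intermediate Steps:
(b - 45196)*(-13686 + (34*31)*(-31)) = (9257 - 45196)*(-13686 + (34*31)*(-31)) = -35939*(-13686 + 1054*(-31)) = -35939*(-13686 - 32674) = -35939*(-46360) = 1666132040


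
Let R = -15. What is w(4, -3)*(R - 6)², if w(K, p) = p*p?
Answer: 3969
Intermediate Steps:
w(K, p) = p²
w(4, -3)*(R - 6)² = (-3)²*(-15 - 6)² = 9*(-21)² = 9*441 = 3969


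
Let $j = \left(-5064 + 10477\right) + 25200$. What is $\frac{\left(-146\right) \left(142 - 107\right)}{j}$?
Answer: $- \frac{5110}{30613} \approx -0.16692$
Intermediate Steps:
$j = 30613$ ($j = 5413 + 25200 = 30613$)
$\frac{\left(-146\right) \left(142 - 107\right)}{j} = \frac{\left(-146\right) \left(142 - 107\right)}{30613} = \left(-146\right) 35 \cdot \frac{1}{30613} = \left(-5110\right) \frac{1}{30613} = - \frac{5110}{30613}$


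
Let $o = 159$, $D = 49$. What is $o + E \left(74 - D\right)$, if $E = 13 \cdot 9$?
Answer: $3084$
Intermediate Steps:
$E = 117$
$o + E \left(74 - D\right) = 159 + 117 \left(74 - 49\right) = 159 + 117 \cdot 25 = 159 + 2925 = 3084$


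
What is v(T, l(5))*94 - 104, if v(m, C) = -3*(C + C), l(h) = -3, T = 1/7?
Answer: 1588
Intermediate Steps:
T = ⅐ ≈ 0.14286
v(m, C) = -6*C
v(T, l(5))*94 - 104 = -6*(-3)*94 - 104 = 18*94 - 104 = 1692 - 104 = 1588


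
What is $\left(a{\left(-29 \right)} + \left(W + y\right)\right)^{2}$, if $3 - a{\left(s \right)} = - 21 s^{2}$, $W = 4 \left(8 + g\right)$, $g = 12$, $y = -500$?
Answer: $297355536$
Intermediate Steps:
$W = 80$ ($W = 4 \left(8 + 12\right) = 4 \cdot 20 = 80$)
$a{\left(s \right)} = 3 + 21 s^{2}$ ($a{\left(s \right)} = 3 - - 21 s^{2} = 3 + 21 s^{2}$)
$\left(a{\left(-29 \right)} + \left(W + y\right)\right)^{2} = \left(\left(3 + 21 \left(-29\right)^{2}\right) + \left(80 - 500\right)\right)^{2} = \left(\left(3 + 21 \cdot 841\right) - 420\right)^{2} = \left(\left(3 + 17661\right) - 420\right)^{2} = \left(17664 - 420\right)^{2} = 17244^{2} = 297355536$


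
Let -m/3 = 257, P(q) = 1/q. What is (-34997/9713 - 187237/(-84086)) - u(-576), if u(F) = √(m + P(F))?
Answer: -1124124761/816727318 - I*√444097/24 ≈ -1.3764 - 27.767*I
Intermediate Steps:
m = -771 (m = -3*257 = -771)
u(F) = √(-771 + 1/F)
(-34997/9713 - 187237/(-84086)) - u(-576) = (-34997/9713 - 187237/(-84086)) - √(-771 + 1/(-576)) = (-34997*1/9713 - 187237*(-1/84086)) - √(-771 - 1/576) = (-34997/9713 + 187237/84086) - √(-444097/576) = -1124124761/816727318 - I*√444097/24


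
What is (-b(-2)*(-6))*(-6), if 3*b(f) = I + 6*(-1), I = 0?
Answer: 72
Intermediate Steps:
b(f) = -2 (b(f) = (0 + 6*(-1))/3 = (0 - 6)/3 = (⅓)*(-6) = -2)
(-b(-2)*(-6))*(-6) = (-1*(-2)*(-6))*(-6) = (2*(-6))*(-6) = -12*(-6) = 72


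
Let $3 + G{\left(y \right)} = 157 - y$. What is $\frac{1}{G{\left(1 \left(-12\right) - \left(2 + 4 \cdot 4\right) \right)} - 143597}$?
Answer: $- \frac{1}{143413} \approx -6.9729 \cdot 10^{-6}$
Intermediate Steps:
$G{\left(y \right)} = 154 - y$ ($G{\left(y \right)} = -3 - \left(-157 + y\right) = 154 - y$)
$\frac{1}{G{\left(1 \left(-12\right) - \left(2 + 4 \cdot 4\right) \right)} - 143597} = \frac{1}{\left(154 - \left(1 \left(-12\right) - \left(2 + 4 \cdot 4\right)\right)\right) - 143597} = \frac{1}{\left(154 - \left(-12 - 18\right)\right) - 143597} = \frac{1}{\left(154 - -30\right) - 143597} = \frac{1}{\left(154 + 30\right) - 143597} = \frac{1}{184 - 143597} = \frac{1}{-143413} = - \frac{1}{143413}$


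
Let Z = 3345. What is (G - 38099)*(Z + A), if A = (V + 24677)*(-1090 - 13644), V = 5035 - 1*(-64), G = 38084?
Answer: 6580743585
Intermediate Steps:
V = 5099 (V = 5035 + 64 = 5099)
A = -438719584 (A = (5099 + 24677)*(-1090 - 13644) = 29776*(-14734) = -438719584)
(G - 38099)*(Z + A) = (38084 - 38099)*(3345 - 438719584) = -15*(-438716239) = 6580743585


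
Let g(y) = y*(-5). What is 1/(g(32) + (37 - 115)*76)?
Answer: -1/6088 ≈ -0.00016426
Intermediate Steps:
g(y) = -5*y
1/(g(32) + (37 - 115)*76) = 1/(-5*32 + (37 - 115)*76) = 1/(-160 - 78*76) = 1/(-160 - 5928) = 1/(-6088) = -1/6088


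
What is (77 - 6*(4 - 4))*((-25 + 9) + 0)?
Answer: -1232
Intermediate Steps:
(77 - 6*(4 - 4))*((-25 + 9) + 0) = (77 - 6*0)*(-16 + 0) = (77 + 0)*(-16) = 77*(-16) = -1232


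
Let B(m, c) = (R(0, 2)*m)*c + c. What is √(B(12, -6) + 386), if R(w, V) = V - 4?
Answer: 2*√131 ≈ 22.891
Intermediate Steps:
R(w, V) = -4 + V
B(m, c) = c - 2*c*m (B(m, c) = ((-4 + 2)*m)*c + c = (-2*m)*c + c = -2*c*m + c = c - 2*c*m)
√(B(12, -6) + 386) = √(-6*(1 - 2*12) + 386) = √(-6*(1 - 24) + 386) = √(-6*(-23) + 386) = √(138 + 386) = √524 = 2*√131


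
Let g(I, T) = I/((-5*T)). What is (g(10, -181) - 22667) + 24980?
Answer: 418655/181 ≈ 2313.0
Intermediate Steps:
g(I, T) = -I/(5*T) (g(I, T) = I*(-1/(5*T)) = -I/(5*T))
(g(10, -181) - 22667) + 24980 = (-1/5*10/(-181) - 22667) + 24980 = (-1/5*10*(-1/181) - 22667) + 24980 = (2/181 - 22667) + 24980 = -4102725/181 + 24980 = 418655/181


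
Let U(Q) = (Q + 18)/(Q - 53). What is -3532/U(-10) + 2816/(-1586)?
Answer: 44110981/1586 ≈ 27813.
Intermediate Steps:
U(Q) = (18 + Q)/(-53 + Q)
-3532/U(-10) + 2816/(-1586) = -3532*(-53 - 10)/(18 - 10) + 2816/(-1586) = -3532/(8/(-63)) + 2816*(-1/1586) = -3532/((-1/63*8)) - 1408/793 = -3532/(-8/63) - 1408/793 = -3532*(-63/8) - 1408/793 = 55629/2 - 1408/793 = 44110981/1586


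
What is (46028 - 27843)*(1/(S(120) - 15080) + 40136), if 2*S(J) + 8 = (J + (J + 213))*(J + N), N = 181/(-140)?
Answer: 2412148323224720/3304887 ≈ 7.2987e+8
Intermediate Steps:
N = -181/140 (N = 181*(-1/140) = -181/140 ≈ -1.2929)
S(J) = -4 + (213 + 2*J)*(-181/140 + J)/2 (S(J) = -4 + ((J + (J + 213))*(J - 181/140))/2 = -4 + ((J + (213 + J))*(-181/140 + J))/2 = -4 + ((213 + 2*J)*(-181/140 + J))/2 = -4 + (213 + 2*J)*(-181/140 + J)/2)
(46028 - 27843)*(1/(S(120) - 15080) + 40136) = (46028 - 27843)*(1/((-39673/280 + 120² + (14729/140)*120) - 15080) + 40136) = 18185*(1/((-39673/280 + 14400 + 88374/7) - 15080) + 40136) = 18185*(1/(7527287/280 - 15080) + 40136) = 18185*(1/(3304887/280) + 40136) = 18185*(280/3304887 + 40136) = 18185*(132644944912/3304887) = 2412148323224720/3304887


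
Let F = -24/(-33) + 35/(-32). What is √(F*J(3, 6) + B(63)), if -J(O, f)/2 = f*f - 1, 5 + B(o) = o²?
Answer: √7723969/44 ≈ 63.164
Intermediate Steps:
B(o) = -5 + o²
J(O, f) = 2 - 2*f² (J(O, f) = -2*(f*f - 1) = -2*(f² - 1) = -2*(-1 + f²) = 2 - 2*f²)
F = -129/352 (F = -24*(-1/33) + 35*(-1/32) = 8/11 - 35/32 = -129/352 ≈ -0.36648)
√(F*J(3, 6) + B(63)) = √(-129*(2 - 2*6²)/352 + (-5 + 63²)) = √(-129*(2 - 2*36)/352 + (-5 + 3969)) = √(-129*(2 - 72)/352 + 3964) = √(-129/352*(-70) + 3964) = √(4515/176 + 3964) = √(702179/176) = √7723969/44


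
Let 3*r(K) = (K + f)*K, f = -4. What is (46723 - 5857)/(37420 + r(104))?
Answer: 61299/61330 ≈ 0.99949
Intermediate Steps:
r(K) = K*(-4 + K)/3 (r(K) = ((K - 4)*K)/3 = ((-4 + K)*K)/3 = (K*(-4 + K))/3 = K*(-4 + K)/3)
(46723 - 5857)/(37420 + r(104)) = (46723 - 5857)/(37420 + (⅓)*104*(-4 + 104)) = 40866/(37420 + (⅓)*104*100) = 40866/(37420 + 10400/3) = 40866/(122660/3) = 40866*(3/122660) = 61299/61330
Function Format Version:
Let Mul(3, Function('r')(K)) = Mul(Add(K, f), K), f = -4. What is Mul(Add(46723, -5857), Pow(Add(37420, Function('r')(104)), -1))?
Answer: Rational(61299, 61330) ≈ 0.99949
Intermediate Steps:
Function('r')(K) = Mul(Rational(1, 3), K, Add(-4, K)) (Function('r')(K) = Mul(Rational(1, 3), Mul(Add(K, -4), K)) = Mul(Rational(1, 3), Mul(Add(-4, K), K)) = Mul(Rational(1, 3), Mul(K, Add(-4, K))) = Mul(Rational(1, 3), K, Add(-4, K)))
Mul(Add(46723, -5857), Pow(Add(37420, Function('r')(104)), -1)) = Mul(Add(46723, -5857), Pow(Add(37420, Mul(Rational(1, 3), 104, Add(-4, 104))), -1)) = Mul(40866, Pow(Add(37420, Mul(Rational(1, 3), 104, 100)), -1)) = Mul(40866, Pow(Add(37420, Rational(10400, 3)), -1)) = Mul(40866, Pow(Rational(122660, 3), -1)) = Mul(40866, Rational(3, 122660)) = Rational(61299, 61330)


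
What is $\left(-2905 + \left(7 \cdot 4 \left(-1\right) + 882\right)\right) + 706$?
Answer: $-1345$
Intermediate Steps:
$\left(-2905 + \left(7 \cdot 4 \left(-1\right) + 882\right)\right) + 706 = \left(-2905 + \left(28 \left(-1\right) + 882\right)\right) + 706 = \left(-2905 + \left(-28 + 882\right)\right) + 706 = \left(-2905 + 854\right) + 706 = -2051 + 706 = -1345$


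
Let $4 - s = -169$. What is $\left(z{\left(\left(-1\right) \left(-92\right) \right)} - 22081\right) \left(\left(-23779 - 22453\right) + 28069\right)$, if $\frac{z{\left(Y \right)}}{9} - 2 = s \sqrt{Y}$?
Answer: $400730269 - 56559582 \sqrt{23} \approx 1.2948 \cdot 10^{8}$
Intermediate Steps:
$s = 173$ ($s = 4 - -169 = 4 + 169 = 173$)
$z{\left(Y \right)} = 18 + 1557 \sqrt{Y}$ ($z{\left(Y \right)} = 18 + 9 \cdot 173 \sqrt{Y} = 18 + 1557 \sqrt{Y}$)
$\left(z{\left(\left(-1\right) \left(-92\right) \right)} - 22081\right) \left(\left(-23779 - 22453\right) + 28069\right) = \left(\left(18 + 1557 \sqrt{\left(-1\right) \left(-92\right)}\right) - 22081\right) \left(\left(-23779 - 22453\right) + 28069\right) = \left(\left(18 + 1557 \sqrt{92}\right) - 22081\right) \left(\left(-23779 - 22453\right) + 28069\right) = \left(\left(18 + 1557 \cdot 2 \sqrt{23}\right) - 22081\right) \left(-46232 + 28069\right) = \left(\left(18 + 3114 \sqrt{23}\right) - 22081\right) \left(-18163\right) = \left(-22063 + 3114 \sqrt{23}\right) \left(-18163\right) = 400730269 - 56559582 \sqrt{23}$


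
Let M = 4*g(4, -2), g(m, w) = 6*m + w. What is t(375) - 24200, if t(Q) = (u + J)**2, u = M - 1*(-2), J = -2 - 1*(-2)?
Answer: -16100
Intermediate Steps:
g(m, w) = w + 6*m
M = 88 (M = 4*(-2 + 6*4) = 4*(-2 + 24) = 4*22 = 88)
J = 0 (J = -2 + 2 = 0)
u = 90 (u = 88 - 1*(-2) = 88 + 2 = 90)
t(Q) = 8100 (t(Q) = (90 + 0)**2 = 90**2 = 8100)
t(375) - 24200 = 8100 - 24200 = -16100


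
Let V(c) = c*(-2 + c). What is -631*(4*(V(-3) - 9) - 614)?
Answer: 372290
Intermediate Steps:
-631*(4*(V(-3) - 9) - 614) = -631*(4*(-3*(-2 - 3) - 9) - 614) = -631*(4*(-3*(-5) - 9) - 614) = -631*(4*(15 - 9) - 614) = -631*(4*6 - 614) = -631*(24 - 614) = -631*(-590) = 372290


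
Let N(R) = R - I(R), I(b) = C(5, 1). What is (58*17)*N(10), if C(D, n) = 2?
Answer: 7888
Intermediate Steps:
I(b) = 2
N(R) = -2 + R (N(R) = R - 1*2 = R - 2 = -2 + R)
(58*17)*N(10) = (58*17)*(-2 + 10) = 986*8 = 7888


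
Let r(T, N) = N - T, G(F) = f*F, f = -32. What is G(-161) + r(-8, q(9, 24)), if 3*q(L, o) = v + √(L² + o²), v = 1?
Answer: 15481/3 + √73 ≈ 5168.9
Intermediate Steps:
q(L, o) = ⅓ + √(L² + o²)/3 (q(L, o) = (1 + √(L² + o²))/3 = ⅓ + √(L² + o²)/3)
G(F) = -32*F
G(-161) + r(-8, q(9, 24)) = -32*(-161) + ((⅓ + √(9² + 24²)/3) - 1*(-8)) = 5152 + ((⅓ + √(81 + 576)/3) + 8) = 5152 + ((⅓ + √657/3) + 8) = 5152 + ((⅓ + (3*√73)/3) + 8) = 5152 + ((⅓ + √73) + 8) = 5152 + (25/3 + √73) = 15481/3 + √73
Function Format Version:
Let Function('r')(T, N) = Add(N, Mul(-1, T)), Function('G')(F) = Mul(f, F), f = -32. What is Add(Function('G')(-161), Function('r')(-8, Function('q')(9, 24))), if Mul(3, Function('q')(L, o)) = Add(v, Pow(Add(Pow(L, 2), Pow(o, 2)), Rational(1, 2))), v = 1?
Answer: Add(Rational(15481, 3), Pow(73, Rational(1, 2))) ≈ 5168.9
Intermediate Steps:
Function('q')(L, o) = Add(Rational(1, 3), Mul(Rational(1, 3), Pow(Add(Pow(L, 2), Pow(o, 2)), Rational(1, 2)))) (Function('q')(L, o) = Mul(Rational(1, 3), Add(1, Pow(Add(Pow(L, 2), Pow(o, 2)), Rational(1, 2)))) = Add(Rational(1, 3), Mul(Rational(1, 3), Pow(Add(Pow(L, 2), Pow(o, 2)), Rational(1, 2)))))
Function('G')(F) = Mul(-32, F)
Add(Function('G')(-161), Function('r')(-8, Function('q')(9, 24))) = Add(Mul(-32, -161), Add(Add(Rational(1, 3), Mul(Rational(1, 3), Pow(Add(Pow(9, 2), Pow(24, 2)), Rational(1, 2)))), Mul(-1, -8))) = Add(5152, Add(Add(Rational(1, 3), Mul(Rational(1, 3), Pow(Add(81, 576), Rational(1, 2)))), 8)) = Add(5152, Add(Add(Rational(1, 3), Mul(Rational(1, 3), Pow(657, Rational(1, 2)))), 8)) = Add(5152, Add(Add(Rational(1, 3), Mul(Rational(1, 3), Mul(3, Pow(73, Rational(1, 2))))), 8)) = Add(5152, Add(Add(Rational(1, 3), Pow(73, Rational(1, 2))), 8)) = Add(5152, Add(Rational(25, 3), Pow(73, Rational(1, 2)))) = Add(Rational(15481, 3), Pow(73, Rational(1, 2)))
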